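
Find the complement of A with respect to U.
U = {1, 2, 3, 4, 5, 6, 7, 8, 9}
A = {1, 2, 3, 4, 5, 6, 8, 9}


Universal set U = {1, 2, 3, 4, 5, 6, 7, 8, 9}
Set A = {1, 2, 3, 4, 5, 6, 8, 9}
A' = U \ A = elements in U but not in A
Checking each element of U:
1 (in A, exclude), 2 (in A, exclude), 3 (in A, exclude), 4 (in A, exclude), 5 (in A, exclude), 6 (in A, exclude), 7 (not in A, include), 8 (in A, exclude), 9 (in A, exclude)
A' = {7}

{7}


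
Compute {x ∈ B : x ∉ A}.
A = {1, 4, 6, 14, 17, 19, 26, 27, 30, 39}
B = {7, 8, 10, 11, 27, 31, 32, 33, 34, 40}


Set A = {1, 4, 6, 14, 17, 19, 26, 27, 30, 39}
Set B = {7, 8, 10, 11, 27, 31, 32, 33, 34, 40}
Check each element of B against A:
7 ∉ A (include), 8 ∉ A (include), 10 ∉ A (include), 11 ∉ A (include), 27 ∈ A, 31 ∉ A (include), 32 ∉ A (include), 33 ∉ A (include), 34 ∉ A (include), 40 ∉ A (include)
Elements of B not in A: {7, 8, 10, 11, 31, 32, 33, 34, 40}

{7, 8, 10, 11, 31, 32, 33, 34, 40}


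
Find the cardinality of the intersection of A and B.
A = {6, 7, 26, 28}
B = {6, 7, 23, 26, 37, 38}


Set A = {6, 7, 26, 28}
Set B = {6, 7, 23, 26, 37, 38}
A ∩ B = {6, 7, 26}
|A ∩ B| = 3

3


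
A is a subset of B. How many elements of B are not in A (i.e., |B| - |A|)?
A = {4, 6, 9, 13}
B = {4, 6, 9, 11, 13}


Set A = {4, 6, 9, 13}, |A| = 4
Set B = {4, 6, 9, 11, 13}, |B| = 5
Since A ⊆ B: B \ A = {11}
|B| - |A| = 5 - 4 = 1

1


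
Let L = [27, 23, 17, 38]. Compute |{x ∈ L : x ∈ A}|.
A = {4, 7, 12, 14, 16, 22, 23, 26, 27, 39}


Set A = {4, 7, 12, 14, 16, 22, 23, 26, 27, 39}
Candidates: [27, 23, 17, 38]
Check each candidate:
27 ∈ A, 23 ∈ A, 17 ∉ A, 38 ∉ A
Count of candidates in A: 2

2


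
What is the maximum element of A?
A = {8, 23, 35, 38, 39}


Set A = {8, 23, 35, 38, 39}
Elements in ascending order: 8, 23, 35, 38, 39
The largest element is 39.

39


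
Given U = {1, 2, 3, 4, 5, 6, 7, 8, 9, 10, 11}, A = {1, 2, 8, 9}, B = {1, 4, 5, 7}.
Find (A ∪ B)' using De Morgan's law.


U = {1, 2, 3, 4, 5, 6, 7, 8, 9, 10, 11}
A = {1, 2, 8, 9}, B = {1, 4, 5, 7}
A ∪ B = {1, 2, 4, 5, 7, 8, 9}
(A ∪ B)' = U \ (A ∪ B) = {3, 6, 10, 11}
Verification via A' ∩ B': A' = {3, 4, 5, 6, 7, 10, 11}, B' = {2, 3, 6, 8, 9, 10, 11}
A' ∩ B' = {3, 6, 10, 11} ✓

{3, 6, 10, 11}


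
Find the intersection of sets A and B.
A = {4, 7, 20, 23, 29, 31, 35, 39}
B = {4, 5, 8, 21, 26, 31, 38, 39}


Set A = {4, 7, 20, 23, 29, 31, 35, 39}
Set B = {4, 5, 8, 21, 26, 31, 38, 39}
A ∩ B includes only elements in both sets.
Check each element of A against B:
4 ✓, 7 ✗, 20 ✗, 23 ✗, 29 ✗, 31 ✓, 35 ✗, 39 ✓
A ∩ B = {4, 31, 39}

{4, 31, 39}


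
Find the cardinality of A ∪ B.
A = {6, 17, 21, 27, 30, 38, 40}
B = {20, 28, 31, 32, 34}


Set A = {6, 17, 21, 27, 30, 38, 40}, |A| = 7
Set B = {20, 28, 31, 32, 34}, |B| = 5
A ∩ B = {}, |A ∩ B| = 0
|A ∪ B| = |A| + |B| - |A ∩ B| = 7 + 5 - 0 = 12

12


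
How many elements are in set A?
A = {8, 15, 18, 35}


Set A = {8, 15, 18, 35}
Listing elements: 8, 15, 18, 35
Counting: 4 elements
|A| = 4

4


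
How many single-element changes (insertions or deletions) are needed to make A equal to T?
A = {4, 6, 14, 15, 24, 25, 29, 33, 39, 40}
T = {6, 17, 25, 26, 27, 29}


Set A = {4, 6, 14, 15, 24, 25, 29, 33, 39, 40}
Set T = {6, 17, 25, 26, 27, 29}
Elements to remove from A (in A, not in T): {4, 14, 15, 24, 33, 39, 40} → 7 removals
Elements to add to A (in T, not in A): {17, 26, 27} → 3 additions
Total edits = 7 + 3 = 10

10


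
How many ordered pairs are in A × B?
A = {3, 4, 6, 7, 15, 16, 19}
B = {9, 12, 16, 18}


Set A = {3, 4, 6, 7, 15, 16, 19} has 7 elements.
Set B = {9, 12, 16, 18} has 4 elements.
|A × B| = |A| × |B| = 7 × 4 = 28

28


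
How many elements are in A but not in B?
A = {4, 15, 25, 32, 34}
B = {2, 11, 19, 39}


Set A = {4, 15, 25, 32, 34}
Set B = {2, 11, 19, 39}
A \ B = {4, 15, 25, 32, 34}
|A \ B| = 5

5


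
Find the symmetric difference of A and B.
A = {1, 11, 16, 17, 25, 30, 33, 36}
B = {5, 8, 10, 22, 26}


Set A = {1, 11, 16, 17, 25, 30, 33, 36}
Set B = {5, 8, 10, 22, 26}
A △ B = (A \ B) ∪ (B \ A)
Elements in A but not B: {1, 11, 16, 17, 25, 30, 33, 36}
Elements in B but not A: {5, 8, 10, 22, 26}
A △ B = {1, 5, 8, 10, 11, 16, 17, 22, 25, 26, 30, 33, 36}

{1, 5, 8, 10, 11, 16, 17, 22, 25, 26, 30, 33, 36}


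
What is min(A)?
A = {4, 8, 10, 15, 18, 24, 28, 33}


Set A = {4, 8, 10, 15, 18, 24, 28, 33}
Elements in ascending order: 4, 8, 10, 15, 18, 24, 28, 33
The smallest element is 4.

4


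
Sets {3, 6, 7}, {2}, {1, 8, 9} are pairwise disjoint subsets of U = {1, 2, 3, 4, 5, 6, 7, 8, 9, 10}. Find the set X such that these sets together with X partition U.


U = {1, 2, 3, 4, 5, 6, 7, 8, 9, 10}
Shown blocks: {3, 6, 7}, {2}, {1, 8, 9}
A partition's blocks are pairwise disjoint and cover U, so the missing block = U \ (union of shown blocks).
Union of shown blocks: {1, 2, 3, 6, 7, 8, 9}
Missing block = U \ (union) = {4, 5, 10}

{4, 5, 10}


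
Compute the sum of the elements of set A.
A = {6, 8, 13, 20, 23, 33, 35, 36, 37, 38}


Set A = {6, 8, 13, 20, 23, 33, 35, 36, 37, 38}
Sum = 6 + 8 + 13 + 20 + 23 + 33 + 35 + 36 + 37 + 38 = 249

249


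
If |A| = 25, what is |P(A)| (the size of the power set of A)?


The set has 25 elements.
The power set contains all possible subsets.
|P(A)| = 2^|A| = 2^25 = 33554432

33554432


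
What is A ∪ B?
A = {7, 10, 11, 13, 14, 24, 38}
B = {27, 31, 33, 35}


Set A = {7, 10, 11, 13, 14, 24, 38}
Set B = {27, 31, 33, 35}
A ∪ B includes all elements in either set.
Elements from A: {7, 10, 11, 13, 14, 24, 38}
Elements from B not already included: {27, 31, 33, 35}
A ∪ B = {7, 10, 11, 13, 14, 24, 27, 31, 33, 35, 38}

{7, 10, 11, 13, 14, 24, 27, 31, 33, 35, 38}


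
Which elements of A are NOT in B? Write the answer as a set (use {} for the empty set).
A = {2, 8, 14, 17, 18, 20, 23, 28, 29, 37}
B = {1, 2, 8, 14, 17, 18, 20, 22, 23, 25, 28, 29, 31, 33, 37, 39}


Set A = {2, 8, 14, 17, 18, 20, 23, 28, 29, 37}
Set B = {1, 2, 8, 14, 17, 18, 20, 22, 23, 25, 28, 29, 31, 33, 37, 39}
Check each element of A against B:
2 ∈ B, 8 ∈ B, 14 ∈ B, 17 ∈ B, 18 ∈ B, 20 ∈ B, 23 ∈ B, 28 ∈ B, 29 ∈ B, 37 ∈ B
Elements of A not in B: {}

{}


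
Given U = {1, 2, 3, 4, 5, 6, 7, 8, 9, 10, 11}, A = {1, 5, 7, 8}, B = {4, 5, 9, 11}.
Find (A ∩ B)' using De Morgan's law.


U = {1, 2, 3, 4, 5, 6, 7, 8, 9, 10, 11}
A = {1, 5, 7, 8}, B = {4, 5, 9, 11}
A ∩ B = {5}
(A ∩ B)' = U \ (A ∩ B) = {1, 2, 3, 4, 6, 7, 8, 9, 10, 11}
Verification via A' ∪ B': A' = {2, 3, 4, 6, 9, 10, 11}, B' = {1, 2, 3, 6, 7, 8, 10}
A' ∪ B' = {1, 2, 3, 4, 6, 7, 8, 9, 10, 11} ✓

{1, 2, 3, 4, 6, 7, 8, 9, 10, 11}


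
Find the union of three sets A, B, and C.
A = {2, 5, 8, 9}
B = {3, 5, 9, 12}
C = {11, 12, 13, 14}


Set A = {2, 5, 8, 9}
Set B = {3, 5, 9, 12}
Set C = {11, 12, 13, 14}
First, A ∪ B = {2, 3, 5, 8, 9, 12}
Then, (A ∪ B) ∪ C = {2, 3, 5, 8, 9, 11, 12, 13, 14}

{2, 3, 5, 8, 9, 11, 12, 13, 14}


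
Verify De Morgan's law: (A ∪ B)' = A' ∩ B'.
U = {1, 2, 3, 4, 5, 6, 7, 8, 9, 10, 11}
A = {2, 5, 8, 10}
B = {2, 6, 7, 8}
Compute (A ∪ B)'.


U = {1, 2, 3, 4, 5, 6, 7, 8, 9, 10, 11}
A = {2, 5, 8, 10}, B = {2, 6, 7, 8}
A ∪ B = {2, 5, 6, 7, 8, 10}
(A ∪ B)' = U \ (A ∪ B) = {1, 3, 4, 9, 11}
Verification via A' ∩ B': A' = {1, 3, 4, 6, 7, 9, 11}, B' = {1, 3, 4, 5, 9, 10, 11}
A' ∩ B' = {1, 3, 4, 9, 11} ✓

{1, 3, 4, 9, 11}


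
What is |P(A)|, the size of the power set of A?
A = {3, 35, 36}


Set A = {3, 35, 36}
|A| = 3
The power set P(A) contains all subsets of A.
|P(A)| = 2^|A| = 2^3 = 8

8


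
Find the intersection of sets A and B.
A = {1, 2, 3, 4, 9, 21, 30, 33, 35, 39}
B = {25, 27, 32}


Set A = {1, 2, 3, 4, 9, 21, 30, 33, 35, 39}
Set B = {25, 27, 32}
A ∩ B includes only elements in both sets.
Check each element of A against B:
1 ✗, 2 ✗, 3 ✗, 4 ✗, 9 ✗, 21 ✗, 30 ✗, 33 ✗, 35 ✗, 39 ✗
A ∩ B = {}

{}


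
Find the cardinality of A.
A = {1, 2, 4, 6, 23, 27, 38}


Set A = {1, 2, 4, 6, 23, 27, 38}
Listing elements: 1, 2, 4, 6, 23, 27, 38
Counting: 7 elements
|A| = 7

7


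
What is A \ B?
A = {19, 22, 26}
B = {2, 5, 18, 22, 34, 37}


Set A = {19, 22, 26}
Set B = {2, 5, 18, 22, 34, 37}
A \ B includes elements in A that are not in B.
Check each element of A:
19 (not in B, keep), 22 (in B, remove), 26 (not in B, keep)
A \ B = {19, 26}

{19, 26}


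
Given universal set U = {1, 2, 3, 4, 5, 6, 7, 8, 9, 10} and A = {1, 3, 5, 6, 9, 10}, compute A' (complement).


Universal set U = {1, 2, 3, 4, 5, 6, 7, 8, 9, 10}
Set A = {1, 3, 5, 6, 9, 10}
A' = U \ A = elements in U but not in A
Checking each element of U:
1 (in A, exclude), 2 (not in A, include), 3 (in A, exclude), 4 (not in A, include), 5 (in A, exclude), 6 (in A, exclude), 7 (not in A, include), 8 (not in A, include), 9 (in A, exclude), 10 (in A, exclude)
A' = {2, 4, 7, 8}

{2, 4, 7, 8}


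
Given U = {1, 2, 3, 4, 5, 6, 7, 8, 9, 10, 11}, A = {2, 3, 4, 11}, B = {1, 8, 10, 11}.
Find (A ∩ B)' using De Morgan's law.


U = {1, 2, 3, 4, 5, 6, 7, 8, 9, 10, 11}
A = {2, 3, 4, 11}, B = {1, 8, 10, 11}
A ∩ B = {11}
(A ∩ B)' = U \ (A ∩ B) = {1, 2, 3, 4, 5, 6, 7, 8, 9, 10}
Verification via A' ∪ B': A' = {1, 5, 6, 7, 8, 9, 10}, B' = {2, 3, 4, 5, 6, 7, 9}
A' ∪ B' = {1, 2, 3, 4, 5, 6, 7, 8, 9, 10} ✓

{1, 2, 3, 4, 5, 6, 7, 8, 9, 10}


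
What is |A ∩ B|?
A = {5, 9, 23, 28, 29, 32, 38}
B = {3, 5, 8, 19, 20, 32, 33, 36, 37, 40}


Set A = {5, 9, 23, 28, 29, 32, 38}
Set B = {3, 5, 8, 19, 20, 32, 33, 36, 37, 40}
A ∩ B = {5, 32}
|A ∩ B| = 2

2


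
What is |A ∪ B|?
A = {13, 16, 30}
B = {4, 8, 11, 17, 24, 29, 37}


Set A = {13, 16, 30}, |A| = 3
Set B = {4, 8, 11, 17, 24, 29, 37}, |B| = 7
A ∩ B = {}, |A ∩ B| = 0
|A ∪ B| = |A| + |B| - |A ∩ B| = 3 + 7 - 0 = 10

10


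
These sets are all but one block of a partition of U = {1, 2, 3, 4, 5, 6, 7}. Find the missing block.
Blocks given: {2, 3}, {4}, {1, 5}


U = {1, 2, 3, 4, 5, 6, 7}
Shown blocks: {2, 3}, {4}, {1, 5}
A partition's blocks are pairwise disjoint and cover U, so the missing block = U \ (union of shown blocks).
Union of shown blocks: {1, 2, 3, 4, 5}
Missing block = U \ (union) = {6, 7}

{6, 7}


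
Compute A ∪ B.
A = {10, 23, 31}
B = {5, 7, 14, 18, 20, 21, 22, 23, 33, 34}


Set A = {10, 23, 31}
Set B = {5, 7, 14, 18, 20, 21, 22, 23, 33, 34}
A ∪ B includes all elements in either set.
Elements from A: {10, 23, 31}
Elements from B not already included: {5, 7, 14, 18, 20, 21, 22, 33, 34}
A ∪ B = {5, 7, 10, 14, 18, 20, 21, 22, 23, 31, 33, 34}

{5, 7, 10, 14, 18, 20, 21, 22, 23, 31, 33, 34}


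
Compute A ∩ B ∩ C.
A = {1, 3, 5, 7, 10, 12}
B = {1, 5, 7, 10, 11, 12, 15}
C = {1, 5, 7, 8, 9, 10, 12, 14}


Set A = {1, 3, 5, 7, 10, 12}
Set B = {1, 5, 7, 10, 11, 12, 15}
Set C = {1, 5, 7, 8, 9, 10, 12, 14}
First, A ∩ B = {1, 5, 7, 10, 12}
Then, (A ∩ B) ∩ C = {1, 5, 7, 10, 12}

{1, 5, 7, 10, 12}


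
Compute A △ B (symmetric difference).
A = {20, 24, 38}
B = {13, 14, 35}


Set A = {20, 24, 38}
Set B = {13, 14, 35}
A △ B = (A \ B) ∪ (B \ A)
Elements in A but not B: {20, 24, 38}
Elements in B but not A: {13, 14, 35}
A △ B = {13, 14, 20, 24, 35, 38}

{13, 14, 20, 24, 35, 38}


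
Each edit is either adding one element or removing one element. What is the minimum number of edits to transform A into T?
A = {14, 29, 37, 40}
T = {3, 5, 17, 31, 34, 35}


Set A = {14, 29, 37, 40}
Set T = {3, 5, 17, 31, 34, 35}
Elements to remove from A (in A, not in T): {14, 29, 37, 40} → 4 removals
Elements to add to A (in T, not in A): {3, 5, 17, 31, 34, 35} → 6 additions
Total edits = 4 + 6 = 10

10


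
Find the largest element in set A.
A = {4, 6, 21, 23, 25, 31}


Set A = {4, 6, 21, 23, 25, 31}
Elements in ascending order: 4, 6, 21, 23, 25, 31
The largest element is 31.

31


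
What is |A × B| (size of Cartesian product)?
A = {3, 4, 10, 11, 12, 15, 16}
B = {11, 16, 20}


Set A = {3, 4, 10, 11, 12, 15, 16} has 7 elements.
Set B = {11, 16, 20} has 3 elements.
|A × B| = |A| × |B| = 7 × 3 = 21

21


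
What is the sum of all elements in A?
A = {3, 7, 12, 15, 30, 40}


Set A = {3, 7, 12, 15, 30, 40}
Sum = 3 + 7 + 12 + 15 + 30 + 40 = 107

107


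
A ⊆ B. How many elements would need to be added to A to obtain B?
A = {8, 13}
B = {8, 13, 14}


Set A = {8, 13}, |A| = 2
Set B = {8, 13, 14}, |B| = 3
Since A ⊆ B: B \ A = {14}
|B| - |A| = 3 - 2 = 1

1


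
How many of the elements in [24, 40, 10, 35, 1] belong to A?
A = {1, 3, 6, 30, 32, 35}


Set A = {1, 3, 6, 30, 32, 35}
Candidates: [24, 40, 10, 35, 1]
Check each candidate:
24 ∉ A, 40 ∉ A, 10 ∉ A, 35 ∈ A, 1 ∈ A
Count of candidates in A: 2

2


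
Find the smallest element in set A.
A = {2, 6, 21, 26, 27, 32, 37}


Set A = {2, 6, 21, 26, 27, 32, 37}
Elements in ascending order: 2, 6, 21, 26, 27, 32, 37
The smallest element is 2.

2


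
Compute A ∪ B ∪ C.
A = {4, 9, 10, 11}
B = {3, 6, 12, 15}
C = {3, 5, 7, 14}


Set A = {4, 9, 10, 11}
Set B = {3, 6, 12, 15}
Set C = {3, 5, 7, 14}
First, A ∪ B = {3, 4, 6, 9, 10, 11, 12, 15}
Then, (A ∪ B) ∪ C = {3, 4, 5, 6, 7, 9, 10, 11, 12, 14, 15}

{3, 4, 5, 6, 7, 9, 10, 11, 12, 14, 15}


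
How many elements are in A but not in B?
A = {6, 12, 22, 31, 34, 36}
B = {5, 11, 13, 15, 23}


Set A = {6, 12, 22, 31, 34, 36}
Set B = {5, 11, 13, 15, 23}
A \ B = {6, 12, 22, 31, 34, 36}
|A \ B| = 6

6


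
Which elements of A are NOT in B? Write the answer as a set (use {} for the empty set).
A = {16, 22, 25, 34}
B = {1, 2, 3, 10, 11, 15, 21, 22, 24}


Set A = {16, 22, 25, 34}
Set B = {1, 2, 3, 10, 11, 15, 21, 22, 24}
Check each element of A against B:
16 ∉ B (include), 22 ∈ B, 25 ∉ B (include), 34 ∉ B (include)
Elements of A not in B: {16, 25, 34}

{16, 25, 34}


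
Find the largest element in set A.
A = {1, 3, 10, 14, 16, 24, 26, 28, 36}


Set A = {1, 3, 10, 14, 16, 24, 26, 28, 36}
Elements in ascending order: 1, 3, 10, 14, 16, 24, 26, 28, 36
The largest element is 36.

36


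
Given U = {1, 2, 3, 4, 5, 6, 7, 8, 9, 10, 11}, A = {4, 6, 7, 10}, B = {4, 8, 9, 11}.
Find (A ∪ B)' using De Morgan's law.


U = {1, 2, 3, 4, 5, 6, 7, 8, 9, 10, 11}
A = {4, 6, 7, 10}, B = {4, 8, 9, 11}
A ∪ B = {4, 6, 7, 8, 9, 10, 11}
(A ∪ B)' = U \ (A ∪ B) = {1, 2, 3, 5}
Verification via A' ∩ B': A' = {1, 2, 3, 5, 8, 9, 11}, B' = {1, 2, 3, 5, 6, 7, 10}
A' ∩ B' = {1, 2, 3, 5} ✓

{1, 2, 3, 5}


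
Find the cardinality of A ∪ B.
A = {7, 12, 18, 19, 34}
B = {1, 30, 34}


Set A = {7, 12, 18, 19, 34}, |A| = 5
Set B = {1, 30, 34}, |B| = 3
A ∩ B = {34}, |A ∩ B| = 1
|A ∪ B| = |A| + |B| - |A ∩ B| = 5 + 3 - 1 = 7

7


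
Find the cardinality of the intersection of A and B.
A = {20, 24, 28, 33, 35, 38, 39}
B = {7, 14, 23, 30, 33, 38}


Set A = {20, 24, 28, 33, 35, 38, 39}
Set B = {7, 14, 23, 30, 33, 38}
A ∩ B = {33, 38}
|A ∩ B| = 2

2


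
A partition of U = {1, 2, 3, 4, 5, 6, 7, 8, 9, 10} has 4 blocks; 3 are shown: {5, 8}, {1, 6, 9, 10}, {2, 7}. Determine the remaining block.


U = {1, 2, 3, 4, 5, 6, 7, 8, 9, 10}
Shown blocks: {5, 8}, {1, 6, 9, 10}, {2, 7}
A partition's blocks are pairwise disjoint and cover U, so the missing block = U \ (union of shown blocks).
Union of shown blocks: {1, 2, 5, 6, 7, 8, 9, 10}
Missing block = U \ (union) = {3, 4}

{3, 4}


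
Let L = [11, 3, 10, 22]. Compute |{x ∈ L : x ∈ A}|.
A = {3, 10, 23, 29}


Set A = {3, 10, 23, 29}
Candidates: [11, 3, 10, 22]
Check each candidate:
11 ∉ A, 3 ∈ A, 10 ∈ A, 22 ∉ A
Count of candidates in A: 2

2


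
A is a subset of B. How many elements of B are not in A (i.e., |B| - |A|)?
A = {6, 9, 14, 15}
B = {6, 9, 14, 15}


Set A = {6, 9, 14, 15}, |A| = 4
Set B = {6, 9, 14, 15}, |B| = 4
Since A ⊆ B: B \ A = {}
|B| - |A| = 4 - 4 = 0

0


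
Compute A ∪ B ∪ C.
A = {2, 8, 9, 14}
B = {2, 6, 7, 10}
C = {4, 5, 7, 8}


Set A = {2, 8, 9, 14}
Set B = {2, 6, 7, 10}
Set C = {4, 5, 7, 8}
First, A ∪ B = {2, 6, 7, 8, 9, 10, 14}
Then, (A ∪ B) ∪ C = {2, 4, 5, 6, 7, 8, 9, 10, 14}

{2, 4, 5, 6, 7, 8, 9, 10, 14}


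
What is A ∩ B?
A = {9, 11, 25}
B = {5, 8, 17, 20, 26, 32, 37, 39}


Set A = {9, 11, 25}
Set B = {5, 8, 17, 20, 26, 32, 37, 39}
A ∩ B includes only elements in both sets.
Check each element of A against B:
9 ✗, 11 ✗, 25 ✗
A ∩ B = {}

{}


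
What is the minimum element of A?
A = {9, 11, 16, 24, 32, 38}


Set A = {9, 11, 16, 24, 32, 38}
Elements in ascending order: 9, 11, 16, 24, 32, 38
The smallest element is 9.

9


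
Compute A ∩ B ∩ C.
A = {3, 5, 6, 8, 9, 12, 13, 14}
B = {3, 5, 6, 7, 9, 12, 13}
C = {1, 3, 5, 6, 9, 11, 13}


Set A = {3, 5, 6, 8, 9, 12, 13, 14}
Set B = {3, 5, 6, 7, 9, 12, 13}
Set C = {1, 3, 5, 6, 9, 11, 13}
First, A ∩ B = {3, 5, 6, 9, 12, 13}
Then, (A ∩ B) ∩ C = {3, 5, 6, 9, 13}

{3, 5, 6, 9, 13}


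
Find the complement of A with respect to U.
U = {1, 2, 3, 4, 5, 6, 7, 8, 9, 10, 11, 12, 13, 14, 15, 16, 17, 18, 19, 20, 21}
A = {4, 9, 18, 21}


Universal set U = {1, 2, 3, 4, 5, 6, 7, 8, 9, 10, 11, 12, 13, 14, 15, 16, 17, 18, 19, 20, 21}
Set A = {4, 9, 18, 21}
A' = U \ A = elements in U but not in A
Checking each element of U:
1 (not in A, include), 2 (not in A, include), 3 (not in A, include), 4 (in A, exclude), 5 (not in A, include), 6 (not in A, include), 7 (not in A, include), 8 (not in A, include), 9 (in A, exclude), 10 (not in A, include), 11 (not in A, include), 12 (not in A, include), 13 (not in A, include), 14 (not in A, include), 15 (not in A, include), 16 (not in A, include), 17 (not in A, include), 18 (in A, exclude), 19 (not in A, include), 20 (not in A, include), 21 (in A, exclude)
A' = {1, 2, 3, 5, 6, 7, 8, 10, 11, 12, 13, 14, 15, 16, 17, 19, 20}

{1, 2, 3, 5, 6, 7, 8, 10, 11, 12, 13, 14, 15, 16, 17, 19, 20}


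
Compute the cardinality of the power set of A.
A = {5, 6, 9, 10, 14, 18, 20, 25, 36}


Set A = {5, 6, 9, 10, 14, 18, 20, 25, 36}
|A| = 9
The power set P(A) contains all subsets of A.
|P(A)| = 2^|A| = 2^9 = 512

512


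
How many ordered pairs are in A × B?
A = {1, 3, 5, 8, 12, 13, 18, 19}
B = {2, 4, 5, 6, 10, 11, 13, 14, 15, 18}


Set A = {1, 3, 5, 8, 12, 13, 18, 19} has 8 elements.
Set B = {2, 4, 5, 6, 10, 11, 13, 14, 15, 18} has 10 elements.
|A × B| = |A| × |B| = 8 × 10 = 80

80


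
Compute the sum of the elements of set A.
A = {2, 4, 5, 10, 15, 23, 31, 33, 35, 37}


Set A = {2, 4, 5, 10, 15, 23, 31, 33, 35, 37}
Sum = 2 + 4 + 5 + 10 + 15 + 23 + 31 + 33 + 35 + 37 = 195

195


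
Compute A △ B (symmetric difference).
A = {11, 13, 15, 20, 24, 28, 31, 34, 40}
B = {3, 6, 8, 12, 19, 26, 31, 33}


Set A = {11, 13, 15, 20, 24, 28, 31, 34, 40}
Set B = {3, 6, 8, 12, 19, 26, 31, 33}
A △ B = (A \ B) ∪ (B \ A)
Elements in A but not B: {11, 13, 15, 20, 24, 28, 34, 40}
Elements in B but not A: {3, 6, 8, 12, 19, 26, 33}
A △ B = {3, 6, 8, 11, 12, 13, 15, 19, 20, 24, 26, 28, 33, 34, 40}

{3, 6, 8, 11, 12, 13, 15, 19, 20, 24, 26, 28, 33, 34, 40}


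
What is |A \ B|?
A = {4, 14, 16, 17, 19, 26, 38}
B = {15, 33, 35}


Set A = {4, 14, 16, 17, 19, 26, 38}
Set B = {15, 33, 35}
A \ B = {4, 14, 16, 17, 19, 26, 38}
|A \ B| = 7

7


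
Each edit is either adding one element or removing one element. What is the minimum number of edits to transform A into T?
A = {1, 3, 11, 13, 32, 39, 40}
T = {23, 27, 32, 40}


Set A = {1, 3, 11, 13, 32, 39, 40}
Set T = {23, 27, 32, 40}
Elements to remove from A (in A, not in T): {1, 3, 11, 13, 39} → 5 removals
Elements to add to A (in T, not in A): {23, 27} → 2 additions
Total edits = 5 + 2 = 7

7


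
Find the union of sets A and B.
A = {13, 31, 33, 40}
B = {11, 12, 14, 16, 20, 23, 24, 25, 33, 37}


Set A = {13, 31, 33, 40}
Set B = {11, 12, 14, 16, 20, 23, 24, 25, 33, 37}
A ∪ B includes all elements in either set.
Elements from A: {13, 31, 33, 40}
Elements from B not already included: {11, 12, 14, 16, 20, 23, 24, 25, 37}
A ∪ B = {11, 12, 13, 14, 16, 20, 23, 24, 25, 31, 33, 37, 40}

{11, 12, 13, 14, 16, 20, 23, 24, 25, 31, 33, 37, 40}


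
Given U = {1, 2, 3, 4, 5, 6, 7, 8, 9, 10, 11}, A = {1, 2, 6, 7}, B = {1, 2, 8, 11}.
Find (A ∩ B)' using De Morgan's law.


U = {1, 2, 3, 4, 5, 6, 7, 8, 9, 10, 11}
A = {1, 2, 6, 7}, B = {1, 2, 8, 11}
A ∩ B = {1, 2}
(A ∩ B)' = U \ (A ∩ B) = {3, 4, 5, 6, 7, 8, 9, 10, 11}
Verification via A' ∪ B': A' = {3, 4, 5, 8, 9, 10, 11}, B' = {3, 4, 5, 6, 7, 9, 10}
A' ∪ B' = {3, 4, 5, 6, 7, 8, 9, 10, 11} ✓

{3, 4, 5, 6, 7, 8, 9, 10, 11}


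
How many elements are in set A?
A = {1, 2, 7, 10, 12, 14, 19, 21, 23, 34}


Set A = {1, 2, 7, 10, 12, 14, 19, 21, 23, 34}
Listing elements: 1, 2, 7, 10, 12, 14, 19, 21, 23, 34
Counting: 10 elements
|A| = 10

10


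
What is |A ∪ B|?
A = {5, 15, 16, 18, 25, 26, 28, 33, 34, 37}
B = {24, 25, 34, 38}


Set A = {5, 15, 16, 18, 25, 26, 28, 33, 34, 37}, |A| = 10
Set B = {24, 25, 34, 38}, |B| = 4
A ∩ B = {25, 34}, |A ∩ B| = 2
|A ∪ B| = |A| + |B| - |A ∩ B| = 10 + 4 - 2 = 12

12


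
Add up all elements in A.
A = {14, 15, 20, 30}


Set A = {14, 15, 20, 30}
Sum = 14 + 15 + 20 + 30 = 79

79


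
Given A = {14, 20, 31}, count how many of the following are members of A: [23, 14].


Set A = {14, 20, 31}
Candidates: [23, 14]
Check each candidate:
23 ∉ A, 14 ∈ A
Count of candidates in A: 1

1


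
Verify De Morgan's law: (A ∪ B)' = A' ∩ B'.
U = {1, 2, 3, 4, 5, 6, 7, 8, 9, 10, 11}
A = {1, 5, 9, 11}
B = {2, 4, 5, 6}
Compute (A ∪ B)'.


U = {1, 2, 3, 4, 5, 6, 7, 8, 9, 10, 11}
A = {1, 5, 9, 11}, B = {2, 4, 5, 6}
A ∪ B = {1, 2, 4, 5, 6, 9, 11}
(A ∪ B)' = U \ (A ∪ B) = {3, 7, 8, 10}
Verification via A' ∩ B': A' = {2, 3, 4, 6, 7, 8, 10}, B' = {1, 3, 7, 8, 9, 10, 11}
A' ∩ B' = {3, 7, 8, 10} ✓

{3, 7, 8, 10}


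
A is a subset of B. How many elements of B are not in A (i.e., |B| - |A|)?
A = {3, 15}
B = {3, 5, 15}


Set A = {3, 15}, |A| = 2
Set B = {3, 5, 15}, |B| = 3
Since A ⊆ B: B \ A = {5}
|B| - |A| = 3 - 2 = 1

1


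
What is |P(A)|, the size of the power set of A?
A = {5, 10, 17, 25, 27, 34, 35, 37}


Set A = {5, 10, 17, 25, 27, 34, 35, 37}
|A| = 8
The power set P(A) contains all subsets of A.
|P(A)| = 2^|A| = 2^8 = 256

256


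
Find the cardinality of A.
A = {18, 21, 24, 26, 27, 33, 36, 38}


Set A = {18, 21, 24, 26, 27, 33, 36, 38}
Listing elements: 18, 21, 24, 26, 27, 33, 36, 38
Counting: 8 elements
|A| = 8

8


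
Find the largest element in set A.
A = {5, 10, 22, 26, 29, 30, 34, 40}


Set A = {5, 10, 22, 26, 29, 30, 34, 40}
Elements in ascending order: 5, 10, 22, 26, 29, 30, 34, 40
The largest element is 40.

40


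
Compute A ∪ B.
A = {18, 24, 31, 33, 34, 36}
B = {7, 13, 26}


Set A = {18, 24, 31, 33, 34, 36}
Set B = {7, 13, 26}
A ∪ B includes all elements in either set.
Elements from A: {18, 24, 31, 33, 34, 36}
Elements from B not already included: {7, 13, 26}
A ∪ B = {7, 13, 18, 24, 26, 31, 33, 34, 36}

{7, 13, 18, 24, 26, 31, 33, 34, 36}


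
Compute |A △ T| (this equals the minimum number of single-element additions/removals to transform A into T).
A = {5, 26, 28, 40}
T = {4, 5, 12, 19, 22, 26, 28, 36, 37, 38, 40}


Set A = {5, 26, 28, 40}
Set T = {4, 5, 12, 19, 22, 26, 28, 36, 37, 38, 40}
Elements to remove from A (in A, not in T): {} → 0 removals
Elements to add to A (in T, not in A): {4, 12, 19, 22, 36, 37, 38} → 7 additions
Total edits = 0 + 7 = 7

7


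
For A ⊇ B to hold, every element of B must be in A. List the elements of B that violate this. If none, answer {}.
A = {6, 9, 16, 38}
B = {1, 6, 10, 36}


Set A = {6, 9, 16, 38}
Set B = {1, 6, 10, 36}
Check each element of B against A:
1 ∉ A (include), 6 ∈ A, 10 ∉ A (include), 36 ∉ A (include)
Elements of B not in A: {1, 10, 36}

{1, 10, 36}


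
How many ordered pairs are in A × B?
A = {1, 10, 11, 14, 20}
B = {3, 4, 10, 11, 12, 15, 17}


Set A = {1, 10, 11, 14, 20} has 5 elements.
Set B = {3, 4, 10, 11, 12, 15, 17} has 7 elements.
|A × B| = |A| × |B| = 5 × 7 = 35

35


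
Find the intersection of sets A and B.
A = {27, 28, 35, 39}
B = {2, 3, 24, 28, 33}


Set A = {27, 28, 35, 39}
Set B = {2, 3, 24, 28, 33}
A ∩ B includes only elements in both sets.
Check each element of A against B:
27 ✗, 28 ✓, 35 ✗, 39 ✗
A ∩ B = {28}

{28}


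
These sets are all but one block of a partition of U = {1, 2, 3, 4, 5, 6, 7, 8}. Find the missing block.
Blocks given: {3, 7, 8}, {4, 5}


U = {1, 2, 3, 4, 5, 6, 7, 8}
Shown blocks: {3, 7, 8}, {4, 5}
A partition's blocks are pairwise disjoint and cover U, so the missing block = U \ (union of shown blocks).
Union of shown blocks: {3, 4, 5, 7, 8}
Missing block = U \ (union) = {1, 2, 6}

{1, 2, 6}


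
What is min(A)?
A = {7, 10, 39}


Set A = {7, 10, 39}
Elements in ascending order: 7, 10, 39
The smallest element is 7.

7


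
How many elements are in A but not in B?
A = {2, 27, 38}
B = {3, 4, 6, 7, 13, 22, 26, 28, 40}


Set A = {2, 27, 38}
Set B = {3, 4, 6, 7, 13, 22, 26, 28, 40}
A \ B = {2, 27, 38}
|A \ B| = 3

3


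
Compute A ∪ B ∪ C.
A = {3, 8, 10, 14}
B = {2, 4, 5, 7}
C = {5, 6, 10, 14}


Set A = {3, 8, 10, 14}
Set B = {2, 4, 5, 7}
Set C = {5, 6, 10, 14}
First, A ∪ B = {2, 3, 4, 5, 7, 8, 10, 14}
Then, (A ∪ B) ∪ C = {2, 3, 4, 5, 6, 7, 8, 10, 14}

{2, 3, 4, 5, 6, 7, 8, 10, 14}


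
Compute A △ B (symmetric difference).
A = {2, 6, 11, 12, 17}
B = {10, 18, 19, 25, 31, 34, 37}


Set A = {2, 6, 11, 12, 17}
Set B = {10, 18, 19, 25, 31, 34, 37}
A △ B = (A \ B) ∪ (B \ A)
Elements in A but not B: {2, 6, 11, 12, 17}
Elements in B but not A: {10, 18, 19, 25, 31, 34, 37}
A △ B = {2, 6, 10, 11, 12, 17, 18, 19, 25, 31, 34, 37}

{2, 6, 10, 11, 12, 17, 18, 19, 25, 31, 34, 37}


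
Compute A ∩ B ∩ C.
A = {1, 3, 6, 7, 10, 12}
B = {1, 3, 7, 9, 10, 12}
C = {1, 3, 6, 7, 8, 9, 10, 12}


Set A = {1, 3, 6, 7, 10, 12}
Set B = {1, 3, 7, 9, 10, 12}
Set C = {1, 3, 6, 7, 8, 9, 10, 12}
First, A ∩ B = {1, 3, 7, 10, 12}
Then, (A ∩ B) ∩ C = {1, 3, 7, 10, 12}

{1, 3, 7, 10, 12}


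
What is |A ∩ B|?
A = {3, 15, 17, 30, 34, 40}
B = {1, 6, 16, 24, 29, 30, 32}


Set A = {3, 15, 17, 30, 34, 40}
Set B = {1, 6, 16, 24, 29, 30, 32}
A ∩ B = {30}
|A ∩ B| = 1

1


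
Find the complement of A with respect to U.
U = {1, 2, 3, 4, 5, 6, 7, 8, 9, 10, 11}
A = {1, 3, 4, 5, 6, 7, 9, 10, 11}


Universal set U = {1, 2, 3, 4, 5, 6, 7, 8, 9, 10, 11}
Set A = {1, 3, 4, 5, 6, 7, 9, 10, 11}
A' = U \ A = elements in U but not in A
Checking each element of U:
1 (in A, exclude), 2 (not in A, include), 3 (in A, exclude), 4 (in A, exclude), 5 (in A, exclude), 6 (in A, exclude), 7 (in A, exclude), 8 (not in A, include), 9 (in A, exclude), 10 (in A, exclude), 11 (in A, exclude)
A' = {2, 8}

{2, 8}


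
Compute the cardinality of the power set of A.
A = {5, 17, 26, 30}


Set A = {5, 17, 26, 30}
|A| = 4
The power set P(A) contains all subsets of A.
|P(A)| = 2^|A| = 2^4 = 16

16


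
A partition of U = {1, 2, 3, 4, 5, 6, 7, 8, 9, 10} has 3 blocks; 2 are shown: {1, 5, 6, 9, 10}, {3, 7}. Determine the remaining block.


U = {1, 2, 3, 4, 5, 6, 7, 8, 9, 10}
Shown blocks: {1, 5, 6, 9, 10}, {3, 7}
A partition's blocks are pairwise disjoint and cover U, so the missing block = U \ (union of shown blocks).
Union of shown blocks: {1, 3, 5, 6, 7, 9, 10}
Missing block = U \ (union) = {2, 4, 8}

{2, 4, 8}


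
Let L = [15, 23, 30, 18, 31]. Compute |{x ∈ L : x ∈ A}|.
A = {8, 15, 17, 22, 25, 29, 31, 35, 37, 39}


Set A = {8, 15, 17, 22, 25, 29, 31, 35, 37, 39}
Candidates: [15, 23, 30, 18, 31]
Check each candidate:
15 ∈ A, 23 ∉ A, 30 ∉ A, 18 ∉ A, 31 ∈ A
Count of candidates in A: 2

2


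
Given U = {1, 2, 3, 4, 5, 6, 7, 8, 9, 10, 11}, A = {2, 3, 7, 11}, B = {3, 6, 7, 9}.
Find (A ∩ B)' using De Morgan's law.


U = {1, 2, 3, 4, 5, 6, 7, 8, 9, 10, 11}
A = {2, 3, 7, 11}, B = {3, 6, 7, 9}
A ∩ B = {3, 7}
(A ∩ B)' = U \ (A ∩ B) = {1, 2, 4, 5, 6, 8, 9, 10, 11}
Verification via A' ∪ B': A' = {1, 4, 5, 6, 8, 9, 10}, B' = {1, 2, 4, 5, 8, 10, 11}
A' ∪ B' = {1, 2, 4, 5, 6, 8, 9, 10, 11} ✓

{1, 2, 4, 5, 6, 8, 9, 10, 11}


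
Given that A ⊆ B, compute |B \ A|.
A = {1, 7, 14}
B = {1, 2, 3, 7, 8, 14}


Set A = {1, 7, 14}, |A| = 3
Set B = {1, 2, 3, 7, 8, 14}, |B| = 6
Since A ⊆ B: B \ A = {2, 3, 8}
|B| - |A| = 6 - 3 = 3

3


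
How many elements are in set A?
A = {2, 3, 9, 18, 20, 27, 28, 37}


Set A = {2, 3, 9, 18, 20, 27, 28, 37}
Listing elements: 2, 3, 9, 18, 20, 27, 28, 37
Counting: 8 elements
|A| = 8

8


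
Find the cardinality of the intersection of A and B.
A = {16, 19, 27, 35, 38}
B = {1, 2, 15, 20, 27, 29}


Set A = {16, 19, 27, 35, 38}
Set B = {1, 2, 15, 20, 27, 29}
A ∩ B = {27}
|A ∩ B| = 1

1


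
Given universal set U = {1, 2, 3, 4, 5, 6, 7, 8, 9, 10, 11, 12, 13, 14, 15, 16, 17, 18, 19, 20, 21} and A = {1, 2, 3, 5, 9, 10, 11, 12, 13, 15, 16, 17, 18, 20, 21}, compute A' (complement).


Universal set U = {1, 2, 3, 4, 5, 6, 7, 8, 9, 10, 11, 12, 13, 14, 15, 16, 17, 18, 19, 20, 21}
Set A = {1, 2, 3, 5, 9, 10, 11, 12, 13, 15, 16, 17, 18, 20, 21}
A' = U \ A = elements in U but not in A
Checking each element of U:
1 (in A, exclude), 2 (in A, exclude), 3 (in A, exclude), 4 (not in A, include), 5 (in A, exclude), 6 (not in A, include), 7 (not in A, include), 8 (not in A, include), 9 (in A, exclude), 10 (in A, exclude), 11 (in A, exclude), 12 (in A, exclude), 13 (in A, exclude), 14 (not in A, include), 15 (in A, exclude), 16 (in A, exclude), 17 (in A, exclude), 18 (in A, exclude), 19 (not in A, include), 20 (in A, exclude), 21 (in A, exclude)
A' = {4, 6, 7, 8, 14, 19}

{4, 6, 7, 8, 14, 19}


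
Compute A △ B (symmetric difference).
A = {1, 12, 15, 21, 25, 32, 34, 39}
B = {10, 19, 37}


Set A = {1, 12, 15, 21, 25, 32, 34, 39}
Set B = {10, 19, 37}
A △ B = (A \ B) ∪ (B \ A)
Elements in A but not B: {1, 12, 15, 21, 25, 32, 34, 39}
Elements in B but not A: {10, 19, 37}
A △ B = {1, 10, 12, 15, 19, 21, 25, 32, 34, 37, 39}

{1, 10, 12, 15, 19, 21, 25, 32, 34, 37, 39}


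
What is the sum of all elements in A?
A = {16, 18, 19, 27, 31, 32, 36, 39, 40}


Set A = {16, 18, 19, 27, 31, 32, 36, 39, 40}
Sum = 16 + 18 + 19 + 27 + 31 + 32 + 36 + 39 + 40 = 258

258


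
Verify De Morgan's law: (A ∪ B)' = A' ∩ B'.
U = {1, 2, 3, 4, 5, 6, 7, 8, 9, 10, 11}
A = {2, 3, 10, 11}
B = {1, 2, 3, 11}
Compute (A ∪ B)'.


U = {1, 2, 3, 4, 5, 6, 7, 8, 9, 10, 11}
A = {2, 3, 10, 11}, B = {1, 2, 3, 11}
A ∪ B = {1, 2, 3, 10, 11}
(A ∪ B)' = U \ (A ∪ B) = {4, 5, 6, 7, 8, 9}
Verification via A' ∩ B': A' = {1, 4, 5, 6, 7, 8, 9}, B' = {4, 5, 6, 7, 8, 9, 10}
A' ∩ B' = {4, 5, 6, 7, 8, 9} ✓

{4, 5, 6, 7, 8, 9}


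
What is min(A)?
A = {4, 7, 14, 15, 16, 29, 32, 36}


Set A = {4, 7, 14, 15, 16, 29, 32, 36}
Elements in ascending order: 4, 7, 14, 15, 16, 29, 32, 36
The smallest element is 4.

4


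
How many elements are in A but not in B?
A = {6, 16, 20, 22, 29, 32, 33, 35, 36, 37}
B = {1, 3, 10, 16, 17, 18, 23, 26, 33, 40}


Set A = {6, 16, 20, 22, 29, 32, 33, 35, 36, 37}
Set B = {1, 3, 10, 16, 17, 18, 23, 26, 33, 40}
A \ B = {6, 20, 22, 29, 32, 35, 36, 37}
|A \ B| = 8

8


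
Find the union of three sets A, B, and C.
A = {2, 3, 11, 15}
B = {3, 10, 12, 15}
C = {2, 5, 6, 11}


Set A = {2, 3, 11, 15}
Set B = {3, 10, 12, 15}
Set C = {2, 5, 6, 11}
First, A ∪ B = {2, 3, 10, 11, 12, 15}
Then, (A ∪ B) ∪ C = {2, 3, 5, 6, 10, 11, 12, 15}

{2, 3, 5, 6, 10, 11, 12, 15}


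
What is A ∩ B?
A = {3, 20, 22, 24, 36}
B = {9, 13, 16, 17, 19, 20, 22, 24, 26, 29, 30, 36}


Set A = {3, 20, 22, 24, 36}
Set B = {9, 13, 16, 17, 19, 20, 22, 24, 26, 29, 30, 36}
A ∩ B includes only elements in both sets.
Check each element of A against B:
3 ✗, 20 ✓, 22 ✓, 24 ✓, 36 ✓
A ∩ B = {20, 22, 24, 36}

{20, 22, 24, 36}


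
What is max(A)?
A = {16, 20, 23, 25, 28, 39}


Set A = {16, 20, 23, 25, 28, 39}
Elements in ascending order: 16, 20, 23, 25, 28, 39
The largest element is 39.

39


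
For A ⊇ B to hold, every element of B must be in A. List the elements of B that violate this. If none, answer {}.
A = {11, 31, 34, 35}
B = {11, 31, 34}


Set A = {11, 31, 34, 35}
Set B = {11, 31, 34}
Check each element of B against A:
11 ∈ A, 31 ∈ A, 34 ∈ A
Elements of B not in A: {}

{}


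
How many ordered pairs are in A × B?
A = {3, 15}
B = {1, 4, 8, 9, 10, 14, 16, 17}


Set A = {3, 15} has 2 elements.
Set B = {1, 4, 8, 9, 10, 14, 16, 17} has 8 elements.
|A × B| = |A| × |B| = 2 × 8 = 16

16


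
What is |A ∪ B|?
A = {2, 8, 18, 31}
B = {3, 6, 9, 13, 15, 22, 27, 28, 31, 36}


Set A = {2, 8, 18, 31}, |A| = 4
Set B = {3, 6, 9, 13, 15, 22, 27, 28, 31, 36}, |B| = 10
A ∩ B = {31}, |A ∩ B| = 1
|A ∪ B| = |A| + |B| - |A ∩ B| = 4 + 10 - 1 = 13

13


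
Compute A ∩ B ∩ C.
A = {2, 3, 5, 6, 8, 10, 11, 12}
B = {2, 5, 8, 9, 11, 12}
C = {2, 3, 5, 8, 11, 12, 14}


Set A = {2, 3, 5, 6, 8, 10, 11, 12}
Set B = {2, 5, 8, 9, 11, 12}
Set C = {2, 3, 5, 8, 11, 12, 14}
First, A ∩ B = {2, 5, 8, 11, 12}
Then, (A ∩ B) ∩ C = {2, 5, 8, 11, 12}

{2, 5, 8, 11, 12}


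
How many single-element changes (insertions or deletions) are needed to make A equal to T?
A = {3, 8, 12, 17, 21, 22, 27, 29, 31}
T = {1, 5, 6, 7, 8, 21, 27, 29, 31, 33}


Set A = {3, 8, 12, 17, 21, 22, 27, 29, 31}
Set T = {1, 5, 6, 7, 8, 21, 27, 29, 31, 33}
Elements to remove from A (in A, not in T): {3, 12, 17, 22} → 4 removals
Elements to add to A (in T, not in A): {1, 5, 6, 7, 33} → 5 additions
Total edits = 4 + 5 = 9

9


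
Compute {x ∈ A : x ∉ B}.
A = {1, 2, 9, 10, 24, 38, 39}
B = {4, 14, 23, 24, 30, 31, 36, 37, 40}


Set A = {1, 2, 9, 10, 24, 38, 39}
Set B = {4, 14, 23, 24, 30, 31, 36, 37, 40}
Check each element of A against B:
1 ∉ B (include), 2 ∉ B (include), 9 ∉ B (include), 10 ∉ B (include), 24 ∈ B, 38 ∉ B (include), 39 ∉ B (include)
Elements of A not in B: {1, 2, 9, 10, 38, 39}

{1, 2, 9, 10, 38, 39}


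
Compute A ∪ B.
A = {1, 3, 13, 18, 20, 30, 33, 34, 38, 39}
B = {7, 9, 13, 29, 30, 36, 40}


Set A = {1, 3, 13, 18, 20, 30, 33, 34, 38, 39}
Set B = {7, 9, 13, 29, 30, 36, 40}
A ∪ B includes all elements in either set.
Elements from A: {1, 3, 13, 18, 20, 30, 33, 34, 38, 39}
Elements from B not already included: {7, 9, 29, 36, 40}
A ∪ B = {1, 3, 7, 9, 13, 18, 20, 29, 30, 33, 34, 36, 38, 39, 40}

{1, 3, 7, 9, 13, 18, 20, 29, 30, 33, 34, 36, 38, 39, 40}


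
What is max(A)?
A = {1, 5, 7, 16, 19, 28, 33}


Set A = {1, 5, 7, 16, 19, 28, 33}
Elements in ascending order: 1, 5, 7, 16, 19, 28, 33
The largest element is 33.

33


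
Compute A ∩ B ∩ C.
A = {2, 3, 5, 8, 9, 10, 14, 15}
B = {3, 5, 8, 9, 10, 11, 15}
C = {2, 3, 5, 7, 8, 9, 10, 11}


Set A = {2, 3, 5, 8, 9, 10, 14, 15}
Set B = {3, 5, 8, 9, 10, 11, 15}
Set C = {2, 3, 5, 7, 8, 9, 10, 11}
First, A ∩ B = {3, 5, 8, 9, 10, 15}
Then, (A ∩ B) ∩ C = {3, 5, 8, 9, 10}

{3, 5, 8, 9, 10}


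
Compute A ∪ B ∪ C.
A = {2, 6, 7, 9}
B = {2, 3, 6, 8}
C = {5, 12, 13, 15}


Set A = {2, 6, 7, 9}
Set B = {2, 3, 6, 8}
Set C = {5, 12, 13, 15}
First, A ∪ B = {2, 3, 6, 7, 8, 9}
Then, (A ∪ B) ∪ C = {2, 3, 5, 6, 7, 8, 9, 12, 13, 15}

{2, 3, 5, 6, 7, 8, 9, 12, 13, 15}


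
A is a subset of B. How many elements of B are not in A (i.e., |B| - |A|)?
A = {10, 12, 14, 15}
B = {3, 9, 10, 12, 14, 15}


Set A = {10, 12, 14, 15}, |A| = 4
Set B = {3, 9, 10, 12, 14, 15}, |B| = 6
Since A ⊆ B: B \ A = {3, 9}
|B| - |A| = 6 - 4 = 2

2


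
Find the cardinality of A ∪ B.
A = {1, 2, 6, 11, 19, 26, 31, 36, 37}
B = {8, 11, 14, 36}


Set A = {1, 2, 6, 11, 19, 26, 31, 36, 37}, |A| = 9
Set B = {8, 11, 14, 36}, |B| = 4
A ∩ B = {11, 36}, |A ∩ B| = 2
|A ∪ B| = |A| + |B| - |A ∩ B| = 9 + 4 - 2 = 11

11


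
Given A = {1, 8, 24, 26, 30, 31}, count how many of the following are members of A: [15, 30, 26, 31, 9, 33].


Set A = {1, 8, 24, 26, 30, 31}
Candidates: [15, 30, 26, 31, 9, 33]
Check each candidate:
15 ∉ A, 30 ∈ A, 26 ∈ A, 31 ∈ A, 9 ∉ A, 33 ∉ A
Count of candidates in A: 3

3


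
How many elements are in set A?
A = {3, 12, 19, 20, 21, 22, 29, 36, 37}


Set A = {3, 12, 19, 20, 21, 22, 29, 36, 37}
Listing elements: 3, 12, 19, 20, 21, 22, 29, 36, 37
Counting: 9 elements
|A| = 9

9


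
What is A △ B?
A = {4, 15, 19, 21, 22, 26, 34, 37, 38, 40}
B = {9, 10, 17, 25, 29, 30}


Set A = {4, 15, 19, 21, 22, 26, 34, 37, 38, 40}
Set B = {9, 10, 17, 25, 29, 30}
A △ B = (A \ B) ∪ (B \ A)
Elements in A but not B: {4, 15, 19, 21, 22, 26, 34, 37, 38, 40}
Elements in B but not A: {9, 10, 17, 25, 29, 30}
A △ B = {4, 9, 10, 15, 17, 19, 21, 22, 25, 26, 29, 30, 34, 37, 38, 40}

{4, 9, 10, 15, 17, 19, 21, 22, 25, 26, 29, 30, 34, 37, 38, 40}


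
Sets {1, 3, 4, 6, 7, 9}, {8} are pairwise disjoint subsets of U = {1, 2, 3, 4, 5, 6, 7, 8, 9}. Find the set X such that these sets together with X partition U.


U = {1, 2, 3, 4, 5, 6, 7, 8, 9}
Shown blocks: {1, 3, 4, 6, 7, 9}, {8}
A partition's blocks are pairwise disjoint and cover U, so the missing block = U \ (union of shown blocks).
Union of shown blocks: {1, 3, 4, 6, 7, 8, 9}
Missing block = U \ (union) = {2, 5}

{2, 5}


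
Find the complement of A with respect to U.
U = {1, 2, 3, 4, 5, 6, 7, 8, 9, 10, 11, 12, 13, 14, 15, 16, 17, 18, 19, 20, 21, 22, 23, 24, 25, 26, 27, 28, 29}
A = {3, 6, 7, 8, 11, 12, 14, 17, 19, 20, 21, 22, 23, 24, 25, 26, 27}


Universal set U = {1, 2, 3, 4, 5, 6, 7, 8, 9, 10, 11, 12, 13, 14, 15, 16, 17, 18, 19, 20, 21, 22, 23, 24, 25, 26, 27, 28, 29}
Set A = {3, 6, 7, 8, 11, 12, 14, 17, 19, 20, 21, 22, 23, 24, 25, 26, 27}
A' = U \ A = elements in U but not in A
Checking each element of U:
1 (not in A, include), 2 (not in A, include), 3 (in A, exclude), 4 (not in A, include), 5 (not in A, include), 6 (in A, exclude), 7 (in A, exclude), 8 (in A, exclude), 9 (not in A, include), 10 (not in A, include), 11 (in A, exclude), 12 (in A, exclude), 13 (not in A, include), 14 (in A, exclude), 15 (not in A, include), 16 (not in A, include), 17 (in A, exclude), 18 (not in A, include), 19 (in A, exclude), 20 (in A, exclude), 21 (in A, exclude), 22 (in A, exclude), 23 (in A, exclude), 24 (in A, exclude), 25 (in A, exclude), 26 (in A, exclude), 27 (in A, exclude), 28 (not in A, include), 29 (not in A, include)
A' = {1, 2, 4, 5, 9, 10, 13, 15, 16, 18, 28, 29}

{1, 2, 4, 5, 9, 10, 13, 15, 16, 18, 28, 29}


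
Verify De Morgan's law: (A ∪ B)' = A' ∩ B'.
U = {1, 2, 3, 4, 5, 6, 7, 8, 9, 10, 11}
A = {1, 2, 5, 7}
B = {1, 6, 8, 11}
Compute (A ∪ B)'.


U = {1, 2, 3, 4, 5, 6, 7, 8, 9, 10, 11}
A = {1, 2, 5, 7}, B = {1, 6, 8, 11}
A ∪ B = {1, 2, 5, 6, 7, 8, 11}
(A ∪ B)' = U \ (A ∪ B) = {3, 4, 9, 10}
Verification via A' ∩ B': A' = {3, 4, 6, 8, 9, 10, 11}, B' = {2, 3, 4, 5, 7, 9, 10}
A' ∩ B' = {3, 4, 9, 10} ✓

{3, 4, 9, 10}


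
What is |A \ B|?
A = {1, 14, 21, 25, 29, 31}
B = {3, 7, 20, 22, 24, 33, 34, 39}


Set A = {1, 14, 21, 25, 29, 31}
Set B = {3, 7, 20, 22, 24, 33, 34, 39}
A \ B = {1, 14, 21, 25, 29, 31}
|A \ B| = 6

6


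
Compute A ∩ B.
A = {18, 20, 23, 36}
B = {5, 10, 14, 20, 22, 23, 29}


Set A = {18, 20, 23, 36}
Set B = {5, 10, 14, 20, 22, 23, 29}
A ∩ B includes only elements in both sets.
Check each element of A against B:
18 ✗, 20 ✓, 23 ✓, 36 ✗
A ∩ B = {20, 23}

{20, 23}


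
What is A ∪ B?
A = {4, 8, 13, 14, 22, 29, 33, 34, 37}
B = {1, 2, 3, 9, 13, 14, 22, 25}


Set A = {4, 8, 13, 14, 22, 29, 33, 34, 37}
Set B = {1, 2, 3, 9, 13, 14, 22, 25}
A ∪ B includes all elements in either set.
Elements from A: {4, 8, 13, 14, 22, 29, 33, 34, 37}
Elements from B not already included: {1, 2, 3, 9, 25}
A ∪ B = {1, 2, 3, 4, 8, 9, 13, 14, 22, 25, 29, 33, 34, 37}

{1, 2, 3, 4, 8, 9, 13, 14, 22, 25, 29, 33, 34, 37}


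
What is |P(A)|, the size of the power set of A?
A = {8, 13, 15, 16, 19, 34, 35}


Set A = {8, 13, 15, 16, 19, 34, 35}
|A| = 7
The power set P(A) contains all subsets of A.
|P(A)| = 2^|A| = 2^7 = 128

128
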